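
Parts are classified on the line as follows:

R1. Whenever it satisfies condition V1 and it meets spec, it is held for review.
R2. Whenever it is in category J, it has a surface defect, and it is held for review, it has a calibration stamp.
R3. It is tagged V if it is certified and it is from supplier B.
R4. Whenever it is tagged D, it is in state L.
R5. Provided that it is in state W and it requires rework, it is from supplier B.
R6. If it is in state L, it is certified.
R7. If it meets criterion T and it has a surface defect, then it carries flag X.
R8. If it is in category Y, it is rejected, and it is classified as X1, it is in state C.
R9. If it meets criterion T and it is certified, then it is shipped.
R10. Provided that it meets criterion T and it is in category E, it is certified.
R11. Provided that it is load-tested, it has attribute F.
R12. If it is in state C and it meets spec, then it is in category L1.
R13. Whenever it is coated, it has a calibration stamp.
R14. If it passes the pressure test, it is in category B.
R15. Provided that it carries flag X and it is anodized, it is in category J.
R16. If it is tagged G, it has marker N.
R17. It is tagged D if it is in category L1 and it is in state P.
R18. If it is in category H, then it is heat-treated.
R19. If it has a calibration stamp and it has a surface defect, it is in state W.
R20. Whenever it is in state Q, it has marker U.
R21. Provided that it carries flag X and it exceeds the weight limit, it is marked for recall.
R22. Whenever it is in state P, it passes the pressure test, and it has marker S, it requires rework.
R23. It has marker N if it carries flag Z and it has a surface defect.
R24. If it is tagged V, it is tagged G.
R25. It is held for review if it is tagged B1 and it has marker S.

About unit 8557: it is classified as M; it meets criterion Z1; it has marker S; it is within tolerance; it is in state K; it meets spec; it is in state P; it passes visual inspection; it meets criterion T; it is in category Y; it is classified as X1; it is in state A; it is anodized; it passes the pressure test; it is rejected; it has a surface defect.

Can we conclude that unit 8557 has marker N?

Forward chaining from the given facts derives: carries flag X, is in state C, is in category L1, is in category B, is in category J, is tagged D, requires rework, is in state L, is certified, is shipped.
Rules concluding "it has marker N": R16 needs "it is tagged G"; R23 needs "it carries flag Z" — none of these are established.

No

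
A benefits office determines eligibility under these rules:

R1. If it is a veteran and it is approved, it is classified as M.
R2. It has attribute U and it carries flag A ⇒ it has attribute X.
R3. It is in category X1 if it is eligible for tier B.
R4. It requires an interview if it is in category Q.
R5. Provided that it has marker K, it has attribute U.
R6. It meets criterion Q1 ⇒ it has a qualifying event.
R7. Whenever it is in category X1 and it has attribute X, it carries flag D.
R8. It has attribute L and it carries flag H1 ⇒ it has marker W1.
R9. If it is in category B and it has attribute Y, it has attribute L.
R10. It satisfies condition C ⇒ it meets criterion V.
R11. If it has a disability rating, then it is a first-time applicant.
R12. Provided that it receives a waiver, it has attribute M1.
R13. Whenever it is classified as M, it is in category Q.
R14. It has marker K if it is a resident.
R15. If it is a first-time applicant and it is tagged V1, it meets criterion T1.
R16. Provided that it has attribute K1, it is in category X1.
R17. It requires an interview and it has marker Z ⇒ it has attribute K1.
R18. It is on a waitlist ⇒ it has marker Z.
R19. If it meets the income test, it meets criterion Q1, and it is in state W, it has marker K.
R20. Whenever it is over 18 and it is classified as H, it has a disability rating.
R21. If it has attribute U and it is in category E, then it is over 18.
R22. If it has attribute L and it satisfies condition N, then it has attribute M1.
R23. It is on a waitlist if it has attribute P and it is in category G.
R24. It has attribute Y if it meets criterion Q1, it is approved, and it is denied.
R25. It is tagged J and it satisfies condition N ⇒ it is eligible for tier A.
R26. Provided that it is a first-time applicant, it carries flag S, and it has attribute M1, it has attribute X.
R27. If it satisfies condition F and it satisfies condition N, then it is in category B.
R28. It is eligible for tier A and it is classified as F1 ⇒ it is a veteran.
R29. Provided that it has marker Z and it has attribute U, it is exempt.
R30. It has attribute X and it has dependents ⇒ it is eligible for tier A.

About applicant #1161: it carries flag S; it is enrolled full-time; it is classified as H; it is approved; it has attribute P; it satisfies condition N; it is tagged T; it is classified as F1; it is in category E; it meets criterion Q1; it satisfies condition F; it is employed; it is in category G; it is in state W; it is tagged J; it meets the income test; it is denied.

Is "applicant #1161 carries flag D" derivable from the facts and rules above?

Yes

By R19 (it meets the income test, it meets criterion Q1, it is in state W): it has marker K.
By R23 (it has attribute P, it is in category G): it is on a waitlist.
By R24 (it meets criterion Q1, it is approved, it is denied): it has attribute Y.
By R25 (it is tagged J, it satisfies condition N): it is eligible for tier A.
By R27 (it satisfies condition F, it satisfies condition N): it is in category B.
By R28 (it is eligible for tier A, it is classified as F1): it is a veteran.
By R1 (it is a veteran, it is approved): it is classified as M.
By R5 (it has marker K): it has attribute U.
By R9 (it is in category B, it has attribute Y): it has attribute L.
By R13 (it is classified as M): it is in category Q.
By R18 (it is on a waitlist): it has marker Z.
By R21 (it has attribute U, it is in category E): it is over 18.
By R22 (it has attribute L, it satisfies condition N): it has attribute M1.
By R4 (it is in category Q): it requires an interview.
By R17 (it requires an interview, it has marker Z): it has attribute K1.
By R20 (it is over 18, it is classified as H): it has a disability rating.
By R11 (it has a disability rating): it is a first-time applicant.
By R16 (it has attribute K1): it is in category X1.
By R26 (it is a first-time applicant, it carries flag S, it has attribute M1): it has attribute X.
By R7 (it is in category X1, it has attribute X): it carries flag D.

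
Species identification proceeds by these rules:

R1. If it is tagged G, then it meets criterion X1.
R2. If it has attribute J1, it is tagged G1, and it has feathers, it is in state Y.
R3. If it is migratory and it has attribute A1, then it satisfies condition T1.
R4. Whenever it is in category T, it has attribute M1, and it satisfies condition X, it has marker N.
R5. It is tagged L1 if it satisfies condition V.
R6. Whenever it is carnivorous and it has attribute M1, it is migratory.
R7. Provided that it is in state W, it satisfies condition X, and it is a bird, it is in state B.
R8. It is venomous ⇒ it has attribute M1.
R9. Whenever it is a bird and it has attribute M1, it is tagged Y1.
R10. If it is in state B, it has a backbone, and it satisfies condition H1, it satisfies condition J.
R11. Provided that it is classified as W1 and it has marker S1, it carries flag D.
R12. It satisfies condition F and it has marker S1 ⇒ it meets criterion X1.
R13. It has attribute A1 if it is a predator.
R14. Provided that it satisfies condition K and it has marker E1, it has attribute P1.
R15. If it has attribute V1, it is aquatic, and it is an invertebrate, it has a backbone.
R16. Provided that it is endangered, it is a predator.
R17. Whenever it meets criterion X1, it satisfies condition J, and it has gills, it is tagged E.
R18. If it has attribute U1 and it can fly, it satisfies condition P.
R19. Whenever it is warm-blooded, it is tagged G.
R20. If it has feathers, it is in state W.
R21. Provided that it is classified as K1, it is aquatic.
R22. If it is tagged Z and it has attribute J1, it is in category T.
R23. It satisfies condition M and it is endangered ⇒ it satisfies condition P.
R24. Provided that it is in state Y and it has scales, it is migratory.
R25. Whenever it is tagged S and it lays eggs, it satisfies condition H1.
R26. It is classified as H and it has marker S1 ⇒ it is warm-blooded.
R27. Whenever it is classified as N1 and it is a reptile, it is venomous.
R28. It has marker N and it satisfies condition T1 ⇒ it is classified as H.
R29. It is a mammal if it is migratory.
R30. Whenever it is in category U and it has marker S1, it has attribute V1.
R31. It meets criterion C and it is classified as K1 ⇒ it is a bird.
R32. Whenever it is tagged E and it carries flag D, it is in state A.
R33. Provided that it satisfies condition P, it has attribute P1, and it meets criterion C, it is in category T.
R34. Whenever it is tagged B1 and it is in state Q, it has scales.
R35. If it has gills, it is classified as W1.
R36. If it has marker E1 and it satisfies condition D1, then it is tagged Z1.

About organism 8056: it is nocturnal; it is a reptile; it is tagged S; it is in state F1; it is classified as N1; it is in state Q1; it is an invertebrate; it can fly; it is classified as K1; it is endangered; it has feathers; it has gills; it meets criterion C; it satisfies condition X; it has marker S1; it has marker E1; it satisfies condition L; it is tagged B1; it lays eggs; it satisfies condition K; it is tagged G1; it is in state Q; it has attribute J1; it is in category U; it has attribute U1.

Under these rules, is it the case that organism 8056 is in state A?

Yes

By R2 (it has attribute J1, it is tagged G1, it has feathers): it is in state Y.
By R14 (it satisfies condition K, it has marker E1): it has attribute P1.
By R16 (it is endangered): it is a predator.
By R18 (it has attribute U1, it can fly): it satisfies condition P.
By R20 (it has feathers): it is in state W.
By R21 (it is classified as K1): it is aquatic.
By R25 (it is tagged S, it lays eggs): it satisfies condition H1.
By R27 (it is classified as N1, it is a reptile): it is venomous.
By R30 (it is in category U, it has marker S1): it has attribute V1.
By R31 (it meets criterion C, it is classified as K1): it is a bird.
By R33 (it satisfies condition P, it has attribute P1, it meets criterion C): it is in category T.
By R34 (it is tagged B1, it is in state Q): it has scales.
By R35 (it has gills): it is classified as W1.
By R7 (it is in state W, it satisfies condition X, it is a bird): it is in state B.
By R8 (it is venomous): it has attribute M1.
By R11 (it is classified as W1, it has marker S1): it carries flag D.
By R13 (it is a predator): it has attribute A1.
By R15 (it has attribute V1, it is aquatic, it is an invertebrate): it has a backbone.
By R24 (it is in state Y, it has scales): it is migratory.
By R3 (it is migratory, it has attribute A1): it satisfies condition T1.
By R4 (it is in category T, it has attribute M1, it satisfies condition X): it has marker N.
By R10 (it is in state B, it has a backbone, it satisfies condition H1): it satisfies condition J.
By R28 (it has marker N, it satisfies condition T1): it is classified as H.
By R26 (it is classified as H, it has marker S1): it is warm-blooded.
By R19 (it is warm-blooded): it is tagged G.
By R1 (it is tagged G): it meets criterion X1.
By R17 (it meets criterion X1, it satisfies condition J, it has gills): it is tagged E.
By R32 (it is tagged E, it carries flag D): it is in state A.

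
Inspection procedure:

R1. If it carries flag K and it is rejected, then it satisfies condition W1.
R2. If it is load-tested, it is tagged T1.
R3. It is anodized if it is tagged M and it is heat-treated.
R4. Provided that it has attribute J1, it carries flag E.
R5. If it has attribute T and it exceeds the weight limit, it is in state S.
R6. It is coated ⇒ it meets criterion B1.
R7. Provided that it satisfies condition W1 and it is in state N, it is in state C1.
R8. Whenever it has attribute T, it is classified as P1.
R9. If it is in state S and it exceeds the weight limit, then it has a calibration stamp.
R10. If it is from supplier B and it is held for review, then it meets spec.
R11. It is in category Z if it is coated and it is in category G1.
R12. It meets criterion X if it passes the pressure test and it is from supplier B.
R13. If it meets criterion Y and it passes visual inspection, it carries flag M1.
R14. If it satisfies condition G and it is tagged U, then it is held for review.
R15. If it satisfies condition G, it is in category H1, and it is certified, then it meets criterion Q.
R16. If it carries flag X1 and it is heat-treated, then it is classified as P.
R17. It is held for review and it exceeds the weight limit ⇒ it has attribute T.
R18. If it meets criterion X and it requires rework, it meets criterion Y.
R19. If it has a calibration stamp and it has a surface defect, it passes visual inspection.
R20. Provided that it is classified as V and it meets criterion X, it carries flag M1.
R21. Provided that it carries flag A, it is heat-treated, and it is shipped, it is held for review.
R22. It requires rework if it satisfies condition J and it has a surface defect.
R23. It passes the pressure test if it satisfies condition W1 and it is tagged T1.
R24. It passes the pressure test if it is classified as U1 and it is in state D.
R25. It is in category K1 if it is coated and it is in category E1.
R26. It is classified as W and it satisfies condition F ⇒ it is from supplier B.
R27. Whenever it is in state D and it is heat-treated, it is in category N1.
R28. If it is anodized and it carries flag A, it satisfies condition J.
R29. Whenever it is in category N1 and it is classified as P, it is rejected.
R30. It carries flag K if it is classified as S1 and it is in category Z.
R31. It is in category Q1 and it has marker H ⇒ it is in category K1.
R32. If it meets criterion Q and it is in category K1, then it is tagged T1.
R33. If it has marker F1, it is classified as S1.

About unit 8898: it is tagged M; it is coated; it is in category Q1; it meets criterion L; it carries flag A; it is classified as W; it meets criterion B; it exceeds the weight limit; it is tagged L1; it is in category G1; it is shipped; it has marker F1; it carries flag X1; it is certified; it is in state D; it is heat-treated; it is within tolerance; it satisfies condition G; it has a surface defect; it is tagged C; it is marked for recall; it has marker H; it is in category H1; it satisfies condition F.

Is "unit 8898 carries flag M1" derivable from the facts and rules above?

Yes

By R3 (it is tagged M, it is heat-treated): it is anodized.
By R11 (it is coated, it is in category G1): it is in category Z.
By R15 (it satisfies condition G, it is in category H1, it is certified): it meets criterion Q.
By R16 (it carries flag X1, it is heat-treated): it is classified as P.
By R21 (it carries flag A, it is heat-treated, it is shipped): it is held for review.
By R26 (it is classified as W, it satisfies condition F): it is from supplier B.
By R27 (it is in state D, it is heat-treated): it is in category N1.
By R28 (it is anodized, it carries flag A): it satisfies condition J.
By R29 (it is in category N1, it is classified as P): it is rejected.
By R31 (it is in category Q1, it has marker H): it is in category K1.
By R32 (it meets criterion Q, it is in category K1): it is tagged T1.
By R33 (it has marker F1): it is classified as S1.
By R17 (it is held for review, it exceeds the weight limit): it has attribute T.
By R22 (it satisfies condition J, it has a surface defect): it requires rework.
By R30 (it is classified as S1, it is in category Z): it carries flag K.
By R1 (it carries flag K, it is rejected): it satisfies condition W1.
By R5 (it has attribute T, it exceeds the weight limit): it is in state S.
By R9 (it is in state S, it exceeds the weight limit): it has a calibration stamp.
By R19 (it has a calibration stamp, it has a surface defect): it passes visual inspection.
By R23 (it satisfies condition W1, it is tagged T1): it passes the pressure test.
By R12 (it passes the pressure test, it is from supplier B): it meets criterion X.
By R18 (it meets criterion X, it requires rework): it meets criterion Y.
By R13 (it meets criterion Y, it passes visual inspection): it carries flag M1.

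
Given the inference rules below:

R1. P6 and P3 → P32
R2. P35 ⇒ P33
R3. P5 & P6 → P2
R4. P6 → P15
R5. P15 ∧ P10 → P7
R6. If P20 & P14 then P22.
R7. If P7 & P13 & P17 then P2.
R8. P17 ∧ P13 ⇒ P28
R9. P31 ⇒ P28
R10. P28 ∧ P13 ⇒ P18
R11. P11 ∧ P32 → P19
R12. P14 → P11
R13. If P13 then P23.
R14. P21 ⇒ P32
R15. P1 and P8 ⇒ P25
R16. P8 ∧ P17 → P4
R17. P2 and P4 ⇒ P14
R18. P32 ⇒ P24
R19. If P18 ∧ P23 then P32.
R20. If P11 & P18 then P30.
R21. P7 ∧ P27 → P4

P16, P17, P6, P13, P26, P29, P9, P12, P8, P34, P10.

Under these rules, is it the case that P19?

Yes

P15  (by R4: P6)
P7  (by R5: P15, P10)
P2  (by R7: P7, P13, P17)
P28  (by R8: P17, P13)
P18  (by R10: P28, P13)
P23  (by R13: P13)
P4  (by R16: P8, P17)
P14  (by R17: P2, P4)
P32  (by R19: P18, P23)
P11  (by R12: P14)
P19  (by R11: P11, P32)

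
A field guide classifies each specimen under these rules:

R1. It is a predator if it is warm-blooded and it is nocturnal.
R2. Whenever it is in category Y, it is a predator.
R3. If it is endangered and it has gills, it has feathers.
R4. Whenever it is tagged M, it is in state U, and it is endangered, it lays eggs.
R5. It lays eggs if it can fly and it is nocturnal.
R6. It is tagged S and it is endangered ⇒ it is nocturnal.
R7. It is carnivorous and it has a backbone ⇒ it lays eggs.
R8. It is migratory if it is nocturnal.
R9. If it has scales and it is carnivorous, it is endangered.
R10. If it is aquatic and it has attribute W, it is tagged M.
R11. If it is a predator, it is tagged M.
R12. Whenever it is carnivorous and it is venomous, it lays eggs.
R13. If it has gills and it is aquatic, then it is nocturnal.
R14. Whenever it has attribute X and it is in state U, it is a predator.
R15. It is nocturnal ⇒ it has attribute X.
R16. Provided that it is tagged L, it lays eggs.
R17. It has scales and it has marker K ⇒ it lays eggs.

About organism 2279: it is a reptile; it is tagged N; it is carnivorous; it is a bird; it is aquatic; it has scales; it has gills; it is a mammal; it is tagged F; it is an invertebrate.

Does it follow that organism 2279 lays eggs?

Forward chaining from the given facts derives: is endangered, is nocturnal, has attribute X, has feathers, is migratory.
Rules concluding "it lays eggs": R4 needs "it is tagged M"; R5 needs "it can fly"; R7 needs "it has a backbone"; R12 needs "it is venomous"; R16 needs "it is tagged L"; R17 needs "it has marker K" — none of these are established.

No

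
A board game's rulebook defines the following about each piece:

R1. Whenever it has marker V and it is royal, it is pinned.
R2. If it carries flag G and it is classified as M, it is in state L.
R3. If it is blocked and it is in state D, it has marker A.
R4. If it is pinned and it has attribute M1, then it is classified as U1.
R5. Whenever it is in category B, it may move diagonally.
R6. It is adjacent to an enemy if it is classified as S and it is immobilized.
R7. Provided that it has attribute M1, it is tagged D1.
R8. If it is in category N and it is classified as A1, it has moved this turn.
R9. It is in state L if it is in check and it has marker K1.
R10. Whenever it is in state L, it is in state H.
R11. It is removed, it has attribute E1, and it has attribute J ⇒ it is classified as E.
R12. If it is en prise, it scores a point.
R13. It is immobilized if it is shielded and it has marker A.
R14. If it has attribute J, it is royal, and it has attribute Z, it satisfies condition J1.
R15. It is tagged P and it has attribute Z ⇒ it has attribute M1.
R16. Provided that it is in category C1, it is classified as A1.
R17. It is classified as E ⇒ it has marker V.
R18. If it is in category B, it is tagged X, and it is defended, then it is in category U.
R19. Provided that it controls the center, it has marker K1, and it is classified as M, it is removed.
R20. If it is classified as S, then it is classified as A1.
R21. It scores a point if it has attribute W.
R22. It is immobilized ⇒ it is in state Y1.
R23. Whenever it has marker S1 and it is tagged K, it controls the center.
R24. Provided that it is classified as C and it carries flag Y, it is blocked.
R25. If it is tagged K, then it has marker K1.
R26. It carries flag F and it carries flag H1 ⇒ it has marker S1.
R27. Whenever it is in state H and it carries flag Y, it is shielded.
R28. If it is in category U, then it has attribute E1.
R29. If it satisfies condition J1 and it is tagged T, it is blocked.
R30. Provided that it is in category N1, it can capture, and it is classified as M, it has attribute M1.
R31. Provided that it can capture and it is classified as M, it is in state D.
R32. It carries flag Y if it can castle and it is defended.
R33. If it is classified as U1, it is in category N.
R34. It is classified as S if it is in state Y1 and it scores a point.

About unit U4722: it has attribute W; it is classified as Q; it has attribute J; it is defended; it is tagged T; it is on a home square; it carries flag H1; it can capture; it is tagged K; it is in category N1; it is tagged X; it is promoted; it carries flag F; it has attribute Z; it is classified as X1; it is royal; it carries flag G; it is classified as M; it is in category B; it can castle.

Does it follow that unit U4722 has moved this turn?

Yes

By R2 (it carries flag G, it is classified as M): it is in state L.
By R10 (it is in state L): it is in state H.
By R14 (it has attribute J, it is royal, it has attribute Z): it satisfies condition J1.
By R18 (it is in category B, it is tagged X, it is defended): it is in category U.
By R21 (it has attribute W): it scores a point.
By R25 (it is tagged K): it has marker K1.
By R26 (it carries flag F, it carries flag H1): it has marker S1.
By R28 (it is in category U): it has attribute E1.
By R29 (it satisfies condition J1, it is tagged T): it is blocked.
By R30 (it is in category N1, it can capture, it is classified as M): it has attribute M1.
By R31 (it can capture, it is classified as M): it is in state D.
By R32 (it can castle, it is defended): it carries flag Y.
By R3 (it is blocked, it is in state D): it has marker A.
By R23 (it has marker S1, it is tagged K): it controls the center.
By R27 (it is in state H, it carries flag Y): it is shielded.
By R13 (it is shielded, it has marker A): it is immobilized.
By R19 (it controls the center, it has marker K1, it is classified as M): it is removed.
By R22 (it is immobilized): it is in state Y1.
By R34 (it is in state Y1, it scores a point): it is classified as S.
By R11 (it is removed, it has attribute E1, it has attribute J): it is classified as E.
By R17 (it is classified as E): it has marker V.
By R20 (it is classified as S): it is classified as A1.
By R1 (it has marker V, it is royal): it is pinned.
By R4 (it is pinned, it has attribute M1): it is classified as U1.
By R33 (it is classified as U1): it is in category N.
By R8 (it is in category N, it is classified as A1): it has moved this turn.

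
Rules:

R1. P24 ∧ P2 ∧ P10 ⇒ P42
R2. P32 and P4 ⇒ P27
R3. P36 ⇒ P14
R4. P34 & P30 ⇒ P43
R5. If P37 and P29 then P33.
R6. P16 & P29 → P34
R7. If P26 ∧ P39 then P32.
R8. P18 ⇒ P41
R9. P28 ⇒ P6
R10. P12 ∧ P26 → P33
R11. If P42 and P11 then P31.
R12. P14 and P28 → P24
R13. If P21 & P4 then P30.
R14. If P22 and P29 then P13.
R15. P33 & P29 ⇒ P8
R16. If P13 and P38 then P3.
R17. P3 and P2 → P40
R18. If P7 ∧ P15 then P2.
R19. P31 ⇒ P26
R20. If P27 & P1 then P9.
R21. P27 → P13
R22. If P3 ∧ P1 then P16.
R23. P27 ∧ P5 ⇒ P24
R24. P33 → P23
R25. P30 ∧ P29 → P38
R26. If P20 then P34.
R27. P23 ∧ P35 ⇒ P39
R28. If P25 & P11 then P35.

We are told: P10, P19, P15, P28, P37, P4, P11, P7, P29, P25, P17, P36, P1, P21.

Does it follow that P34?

Yes

P14  (by R3: P36)
P33  (by R5: P37, P29)
P24  (by R12: P14, P28)
P30  (by R13: P21, P4)
P2  (by R18: P7, P15)
P23  (by R24: P33)
P38  (by R25: P30, P29)
P35  (by R28: P25, P11)
P42  (by R1: P24, P2, P10)
P31  (by R11: P42, P11)
P26  (by R19: P31)
P39  (by R27: P23, P35)
P32  (by R7: P26, P39)
P27  (by R2: P32, P4)
P13  (by R21: P27)
P3  (by R16: P13, P38)
P16  (by R22: P3, P1)
P34  (by R6: P16, P29)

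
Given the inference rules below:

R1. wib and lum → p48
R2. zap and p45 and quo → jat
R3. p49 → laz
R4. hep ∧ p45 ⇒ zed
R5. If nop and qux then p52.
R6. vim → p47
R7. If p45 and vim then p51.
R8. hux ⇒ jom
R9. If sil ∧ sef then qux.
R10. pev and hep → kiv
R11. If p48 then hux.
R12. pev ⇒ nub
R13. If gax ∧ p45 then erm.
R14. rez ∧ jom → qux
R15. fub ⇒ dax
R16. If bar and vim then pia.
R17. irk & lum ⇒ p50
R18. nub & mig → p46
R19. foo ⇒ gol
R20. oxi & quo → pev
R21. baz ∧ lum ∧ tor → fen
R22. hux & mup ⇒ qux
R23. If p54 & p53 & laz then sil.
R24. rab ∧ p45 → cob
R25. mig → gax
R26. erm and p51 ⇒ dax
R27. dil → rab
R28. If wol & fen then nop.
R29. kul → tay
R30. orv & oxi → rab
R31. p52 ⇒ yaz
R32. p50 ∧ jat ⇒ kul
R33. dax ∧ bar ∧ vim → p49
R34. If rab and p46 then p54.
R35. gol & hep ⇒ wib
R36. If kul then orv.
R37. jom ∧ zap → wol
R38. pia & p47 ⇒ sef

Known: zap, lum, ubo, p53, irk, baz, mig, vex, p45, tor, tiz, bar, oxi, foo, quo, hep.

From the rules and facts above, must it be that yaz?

Forward chaining from the given facts derives: jat, zed, p50, gol, pev, fen, gax, kul, wib, orv, p48, kiv, hux, nub, erm, p46, tay, rab, p54, jom, cob, wol, nop.
The only rule concluding yaz is R31, which needs p52; that is never established.

No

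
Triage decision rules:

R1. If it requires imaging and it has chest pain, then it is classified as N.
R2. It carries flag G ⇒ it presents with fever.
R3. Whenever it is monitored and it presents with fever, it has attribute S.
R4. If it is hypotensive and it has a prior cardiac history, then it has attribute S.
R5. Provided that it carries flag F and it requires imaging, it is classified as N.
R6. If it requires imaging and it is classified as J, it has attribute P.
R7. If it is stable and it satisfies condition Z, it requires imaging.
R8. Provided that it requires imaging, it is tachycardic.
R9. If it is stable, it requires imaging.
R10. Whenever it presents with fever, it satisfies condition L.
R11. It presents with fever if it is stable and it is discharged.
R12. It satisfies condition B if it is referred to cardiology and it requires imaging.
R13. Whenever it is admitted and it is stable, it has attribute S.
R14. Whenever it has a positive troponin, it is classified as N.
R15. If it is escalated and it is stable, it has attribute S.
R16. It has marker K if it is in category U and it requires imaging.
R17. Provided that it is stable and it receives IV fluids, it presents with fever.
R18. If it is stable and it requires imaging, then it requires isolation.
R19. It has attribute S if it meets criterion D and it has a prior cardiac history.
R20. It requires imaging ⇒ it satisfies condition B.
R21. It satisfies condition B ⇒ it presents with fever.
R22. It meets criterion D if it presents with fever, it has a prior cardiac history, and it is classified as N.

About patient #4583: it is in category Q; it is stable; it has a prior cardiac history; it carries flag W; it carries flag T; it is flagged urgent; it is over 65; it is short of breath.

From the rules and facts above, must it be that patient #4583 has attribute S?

No

Forward chaining from the given facts derives: requires imaging, requires isolation, satisfies condition B, presents with fever, is tachycardic, satisfies condition L.
Rules concluding "it has attribute S": R3 needs "it is monitored"; R4 needs "it is hypotensive"; R13 needs "it is admitted"; R15 needs "it is escalated"; R19 needs "it meets criterion D" — none of these are established.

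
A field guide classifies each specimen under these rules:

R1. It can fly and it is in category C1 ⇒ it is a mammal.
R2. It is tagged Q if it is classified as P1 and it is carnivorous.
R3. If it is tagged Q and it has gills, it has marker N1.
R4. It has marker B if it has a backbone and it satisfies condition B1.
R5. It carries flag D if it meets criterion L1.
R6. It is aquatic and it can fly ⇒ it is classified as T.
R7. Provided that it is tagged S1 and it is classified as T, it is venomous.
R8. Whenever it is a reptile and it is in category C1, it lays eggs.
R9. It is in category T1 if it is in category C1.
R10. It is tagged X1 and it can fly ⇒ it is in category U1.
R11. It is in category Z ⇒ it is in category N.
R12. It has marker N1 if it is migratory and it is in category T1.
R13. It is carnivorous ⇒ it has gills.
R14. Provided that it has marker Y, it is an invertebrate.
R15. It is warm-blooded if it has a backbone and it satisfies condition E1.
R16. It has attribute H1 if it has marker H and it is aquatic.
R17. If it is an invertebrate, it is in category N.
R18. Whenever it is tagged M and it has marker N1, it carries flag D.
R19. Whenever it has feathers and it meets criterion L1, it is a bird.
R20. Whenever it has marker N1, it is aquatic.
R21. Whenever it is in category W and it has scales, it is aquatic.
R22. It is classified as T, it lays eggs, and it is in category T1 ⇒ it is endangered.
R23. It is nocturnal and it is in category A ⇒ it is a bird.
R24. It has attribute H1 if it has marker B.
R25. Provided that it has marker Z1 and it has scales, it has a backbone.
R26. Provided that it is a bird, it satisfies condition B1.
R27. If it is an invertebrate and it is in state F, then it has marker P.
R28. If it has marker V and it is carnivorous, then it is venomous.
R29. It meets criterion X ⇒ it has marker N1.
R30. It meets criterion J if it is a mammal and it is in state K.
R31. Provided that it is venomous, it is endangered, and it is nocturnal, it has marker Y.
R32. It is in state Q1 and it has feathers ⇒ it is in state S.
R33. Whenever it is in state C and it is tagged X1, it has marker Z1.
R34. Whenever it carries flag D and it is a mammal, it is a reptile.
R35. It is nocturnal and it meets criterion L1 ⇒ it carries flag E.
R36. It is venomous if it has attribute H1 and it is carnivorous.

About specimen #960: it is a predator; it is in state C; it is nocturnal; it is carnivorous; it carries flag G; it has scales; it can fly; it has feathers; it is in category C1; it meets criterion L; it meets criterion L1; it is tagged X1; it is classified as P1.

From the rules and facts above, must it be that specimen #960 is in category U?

No

Forward chaining from the given facts derives: is a mammal, is tagged Q, carries flag D, is in category T1, is in category U1, has gills, is a bird, satisfies condition B1, has marker Z1, is a reptile, carries flag E, has marker N1, lays eggs, is aquatic, has a backbone, has marker B, is classified as T, is endangered, has attribute H1, is venomous, has marker Y, is an invertebrate, is in category N.
No rule has "it is in category U" as its conclusion, and it is not among the given facts.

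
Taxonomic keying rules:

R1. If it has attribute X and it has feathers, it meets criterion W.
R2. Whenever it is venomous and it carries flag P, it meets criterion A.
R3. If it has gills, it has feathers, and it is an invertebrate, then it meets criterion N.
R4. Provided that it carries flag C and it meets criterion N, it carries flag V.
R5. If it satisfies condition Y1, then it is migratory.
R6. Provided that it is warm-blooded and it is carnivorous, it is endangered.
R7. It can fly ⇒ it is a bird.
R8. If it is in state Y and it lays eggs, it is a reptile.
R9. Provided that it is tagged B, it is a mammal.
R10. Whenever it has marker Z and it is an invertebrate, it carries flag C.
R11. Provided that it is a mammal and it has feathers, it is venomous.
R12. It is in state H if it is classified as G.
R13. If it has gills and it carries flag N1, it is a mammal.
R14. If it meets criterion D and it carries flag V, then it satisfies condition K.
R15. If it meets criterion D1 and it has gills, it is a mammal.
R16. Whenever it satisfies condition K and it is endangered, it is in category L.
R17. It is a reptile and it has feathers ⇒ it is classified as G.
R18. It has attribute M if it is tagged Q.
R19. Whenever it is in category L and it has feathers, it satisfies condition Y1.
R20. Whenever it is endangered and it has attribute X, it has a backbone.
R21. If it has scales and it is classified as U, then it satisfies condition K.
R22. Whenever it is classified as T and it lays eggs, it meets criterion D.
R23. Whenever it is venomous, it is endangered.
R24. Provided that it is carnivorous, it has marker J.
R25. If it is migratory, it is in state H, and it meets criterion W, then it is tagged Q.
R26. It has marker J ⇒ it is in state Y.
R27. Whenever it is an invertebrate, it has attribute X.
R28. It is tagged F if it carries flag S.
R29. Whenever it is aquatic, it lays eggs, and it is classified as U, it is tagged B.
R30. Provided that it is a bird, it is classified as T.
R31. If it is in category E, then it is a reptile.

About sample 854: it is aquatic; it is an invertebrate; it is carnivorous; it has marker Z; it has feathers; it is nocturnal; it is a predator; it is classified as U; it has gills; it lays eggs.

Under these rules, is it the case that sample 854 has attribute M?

No

Forward chaining from the given facts derives: meets criterion N, carries flag C, has marker J, is in state Y, has attribute X, is tagged B, meets criterion W, carries flag V, is a reptile, is a mammal, is venomous, is classified as G, is endangered, is in state H, has a backbone.
The only rule concluding "it has attribute M" is R18, which needs "it is tagged Q"; that is never established.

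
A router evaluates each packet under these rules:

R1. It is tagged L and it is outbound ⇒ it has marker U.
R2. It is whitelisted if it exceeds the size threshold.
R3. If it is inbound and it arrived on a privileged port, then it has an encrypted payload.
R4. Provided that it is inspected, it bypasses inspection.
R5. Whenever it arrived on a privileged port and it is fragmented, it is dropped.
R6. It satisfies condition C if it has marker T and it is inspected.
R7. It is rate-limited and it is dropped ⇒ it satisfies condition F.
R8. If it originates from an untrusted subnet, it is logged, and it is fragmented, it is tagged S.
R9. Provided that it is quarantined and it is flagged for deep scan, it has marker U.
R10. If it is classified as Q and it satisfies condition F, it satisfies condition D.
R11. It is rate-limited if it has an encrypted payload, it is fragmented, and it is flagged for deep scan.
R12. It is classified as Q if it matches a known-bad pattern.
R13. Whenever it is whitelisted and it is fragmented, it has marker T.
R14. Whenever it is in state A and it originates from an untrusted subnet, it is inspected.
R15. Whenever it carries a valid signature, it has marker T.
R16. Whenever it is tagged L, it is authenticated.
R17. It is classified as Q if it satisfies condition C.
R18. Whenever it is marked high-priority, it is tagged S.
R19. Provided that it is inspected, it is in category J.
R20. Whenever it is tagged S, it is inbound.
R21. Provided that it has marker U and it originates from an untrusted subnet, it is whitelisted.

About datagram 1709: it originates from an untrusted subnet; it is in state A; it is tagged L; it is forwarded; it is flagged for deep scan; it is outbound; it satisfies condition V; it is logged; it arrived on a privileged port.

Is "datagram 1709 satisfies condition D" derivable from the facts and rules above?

No

Forward chaining from the given facts derives: has marker U, is inspected, is authenticated, is in category J, is whitelisted, bypasses inspection.
The only rule concluding "it satisfies condition D" is R10, which needs "it is classified as Q"; that is never established.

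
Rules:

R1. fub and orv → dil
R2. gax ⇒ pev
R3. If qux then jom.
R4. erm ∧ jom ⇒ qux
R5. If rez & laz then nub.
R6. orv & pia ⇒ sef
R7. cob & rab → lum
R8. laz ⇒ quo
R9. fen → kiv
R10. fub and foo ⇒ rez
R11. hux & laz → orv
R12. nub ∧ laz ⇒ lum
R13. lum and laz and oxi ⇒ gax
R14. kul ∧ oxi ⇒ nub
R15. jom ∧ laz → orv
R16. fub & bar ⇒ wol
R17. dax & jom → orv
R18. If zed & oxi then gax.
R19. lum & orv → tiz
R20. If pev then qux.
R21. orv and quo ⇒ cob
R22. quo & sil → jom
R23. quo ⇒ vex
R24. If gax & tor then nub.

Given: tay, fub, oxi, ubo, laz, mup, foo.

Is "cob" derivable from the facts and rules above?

Yes

quo  (by R8: laz)
rez  (by R10: fub, foo)
nub  (by R5: rez, laz)
lum  (by R12: nub, laz)
gax  (by R13: lum, laz, oxi)
pev  (by R2: gax)
qux  (by R20: pev)
jom  (by R3: qux)
orv  (by R15: jom, laz)
cob  (by R21: orv, quo)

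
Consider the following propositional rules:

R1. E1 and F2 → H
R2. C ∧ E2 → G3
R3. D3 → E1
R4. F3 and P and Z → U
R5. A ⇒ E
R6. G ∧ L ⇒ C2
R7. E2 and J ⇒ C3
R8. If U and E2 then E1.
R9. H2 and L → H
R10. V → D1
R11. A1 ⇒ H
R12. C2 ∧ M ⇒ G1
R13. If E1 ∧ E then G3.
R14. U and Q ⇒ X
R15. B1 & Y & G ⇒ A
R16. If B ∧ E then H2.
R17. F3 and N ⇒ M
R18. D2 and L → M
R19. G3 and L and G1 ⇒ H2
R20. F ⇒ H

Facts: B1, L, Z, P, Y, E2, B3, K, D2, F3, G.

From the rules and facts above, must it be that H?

U  (by R4: F3, P, Z)
C2  (by R6: G, L)
E1  (by R8: U, E2)
A  (by R15: B1, Y, G)
M  (by R18: D2, L)
E  (by R5: A)
G1  (by R12: C2, M)
G3  (by R13: E1, E)
H2  (by R19: G3, L, G1)
H  (by R9: H2, L)

Yes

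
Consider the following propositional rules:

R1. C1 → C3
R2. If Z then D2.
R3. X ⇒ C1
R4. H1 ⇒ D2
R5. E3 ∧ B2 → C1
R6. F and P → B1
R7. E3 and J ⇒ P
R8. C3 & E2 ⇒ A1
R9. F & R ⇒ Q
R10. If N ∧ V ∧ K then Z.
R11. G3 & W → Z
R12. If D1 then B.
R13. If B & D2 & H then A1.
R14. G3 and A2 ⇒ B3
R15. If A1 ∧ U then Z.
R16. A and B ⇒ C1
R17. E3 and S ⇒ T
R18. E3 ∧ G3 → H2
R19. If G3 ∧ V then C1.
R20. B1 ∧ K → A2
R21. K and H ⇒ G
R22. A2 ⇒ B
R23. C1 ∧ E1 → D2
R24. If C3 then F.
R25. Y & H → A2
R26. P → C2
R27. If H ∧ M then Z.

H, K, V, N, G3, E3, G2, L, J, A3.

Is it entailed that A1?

P  (by R7: E3, J)
Z  (by R10: N, V, K)
C1  (by R19: G3, V)
C3  (by R1: C1)
D2  (by R2: Z)
F  (by R24: C3)
B1  (by R6: F, P)
A2  (by R20: B1, K)
B  (by R22: A2)
A1  (by R13: B, D2, H)

Yes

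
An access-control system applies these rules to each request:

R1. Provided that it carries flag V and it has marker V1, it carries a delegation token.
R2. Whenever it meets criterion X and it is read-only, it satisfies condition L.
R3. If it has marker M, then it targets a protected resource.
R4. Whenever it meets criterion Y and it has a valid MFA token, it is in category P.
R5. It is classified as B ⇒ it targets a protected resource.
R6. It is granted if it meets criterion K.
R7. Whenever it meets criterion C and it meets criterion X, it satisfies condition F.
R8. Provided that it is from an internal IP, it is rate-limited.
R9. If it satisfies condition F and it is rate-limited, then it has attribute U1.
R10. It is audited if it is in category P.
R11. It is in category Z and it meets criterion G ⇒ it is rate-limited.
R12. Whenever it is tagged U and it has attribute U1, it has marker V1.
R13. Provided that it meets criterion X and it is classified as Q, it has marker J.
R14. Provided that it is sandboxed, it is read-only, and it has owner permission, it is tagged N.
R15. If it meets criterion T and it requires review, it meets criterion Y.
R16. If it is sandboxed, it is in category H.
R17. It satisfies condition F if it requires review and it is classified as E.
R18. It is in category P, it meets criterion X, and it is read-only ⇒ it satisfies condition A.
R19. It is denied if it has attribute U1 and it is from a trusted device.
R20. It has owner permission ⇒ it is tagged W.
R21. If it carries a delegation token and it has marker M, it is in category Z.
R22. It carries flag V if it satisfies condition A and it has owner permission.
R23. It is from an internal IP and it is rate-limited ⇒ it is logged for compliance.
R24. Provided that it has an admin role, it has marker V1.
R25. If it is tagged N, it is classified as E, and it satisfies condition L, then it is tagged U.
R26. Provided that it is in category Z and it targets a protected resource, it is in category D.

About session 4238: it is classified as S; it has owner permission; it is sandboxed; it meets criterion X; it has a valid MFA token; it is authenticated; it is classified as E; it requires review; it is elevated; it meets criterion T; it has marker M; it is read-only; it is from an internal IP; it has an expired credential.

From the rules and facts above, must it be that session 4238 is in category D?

Yes

By R2 (it meets criterion X, it is read-only): it satisfies condition L.
By R3 (it has marker M): it targets a protected resource.
By R8 (it is from an internal IP): it is rate-limited.
By R14 (it is sandboxed, it is read-only, it has owner permission): it is tagged N.
By R15 (it meets criterion T, it requires review): it meets criterion Y.
By R17 (it requires review, it is classified as E): it satisfies condition F.
By R25 (it is tagged N, it is classified as E, it satisfies condition L): it is tagged U.
By R4 (it meets criterion Y, it has a valid MFA token): it is in category P.
By R9 (it satisfies condition F, it is rate-limited): it has attribute U1.
By R12 (it is tagged U, it has attribute U1): it has marker V1.
By R18 (it is in category P, it meets criterion X, it is read-only): it satisfies condition A.
By R22 (it satisfies condition A, it has owner permission): it carries flag V.
By R1 (it carries flag V, it has marker V1): it carries a delegation token.
By R21 (it carries a delegation token, it has marker M): it is in category Z.
By R26 (it is in category Z, it targets a protected resource): it is in category D.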